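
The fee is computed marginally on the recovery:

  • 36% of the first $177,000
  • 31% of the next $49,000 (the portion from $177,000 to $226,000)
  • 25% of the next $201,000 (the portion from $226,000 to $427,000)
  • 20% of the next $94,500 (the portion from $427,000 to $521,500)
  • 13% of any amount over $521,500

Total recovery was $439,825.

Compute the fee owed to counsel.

$131,725.00

First $177,000 at 36% = $63,720.00
Next $49,000 at 31% = $15,190.00
Next $201,000 at 25% = $50,250.00
Remaining $12,825 at 20% = $2,565.00
Fee: $63,720.00 + $15,190.00 + $50,250.00 + $2,565.00 = $131,725.00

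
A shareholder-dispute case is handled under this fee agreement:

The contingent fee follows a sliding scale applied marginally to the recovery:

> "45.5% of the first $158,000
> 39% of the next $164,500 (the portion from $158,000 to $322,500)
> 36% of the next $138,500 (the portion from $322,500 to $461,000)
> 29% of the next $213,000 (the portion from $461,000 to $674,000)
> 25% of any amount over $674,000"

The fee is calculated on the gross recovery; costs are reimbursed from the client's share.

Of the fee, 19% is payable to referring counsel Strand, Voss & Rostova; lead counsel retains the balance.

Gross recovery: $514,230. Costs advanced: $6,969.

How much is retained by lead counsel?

Fee base is the gross recovery, $514,230; costs are reimbursed separately.
First $158,000 at 45.5% = $71,890.00
Next $164,500 at 39% = $64,155.00
Next $138,500 at 36% = $49,860.00
Remaining $53,230 at 29% = $15,436.70
Fee: $71,890.00 + $64,155.00 + $49,860.00 + $15,436.70 = $201,341.70
Referral share: 19% of $201,341.70 = $38,254.92; lead counsel retains $201,341.70 − $38,254.92 = $163,086.78.

$163,086.78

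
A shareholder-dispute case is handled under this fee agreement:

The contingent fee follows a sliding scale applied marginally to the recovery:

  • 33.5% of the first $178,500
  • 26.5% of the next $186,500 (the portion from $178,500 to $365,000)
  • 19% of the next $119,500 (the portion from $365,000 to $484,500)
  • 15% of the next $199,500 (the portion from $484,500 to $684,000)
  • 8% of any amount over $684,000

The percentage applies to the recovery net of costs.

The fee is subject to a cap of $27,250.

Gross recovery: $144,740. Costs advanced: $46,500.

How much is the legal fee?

Fee base (net of costs): $144,740 − $46,500 = $98,240
First $98,240 at 33.5% = $32,910.40
$32,910.40 exceeds the $27,250 cap, so the fee is capped at $27,250.00.

$27,250.00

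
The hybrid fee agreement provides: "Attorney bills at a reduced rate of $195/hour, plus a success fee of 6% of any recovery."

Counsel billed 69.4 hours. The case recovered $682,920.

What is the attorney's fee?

$54,508.20

Hourly: 69.4 × $195 = $13,533.00
Success fee: 6% of $682,920 = $40,975.20
Total: $13,533.00 + $40,975.20 = $54,508.20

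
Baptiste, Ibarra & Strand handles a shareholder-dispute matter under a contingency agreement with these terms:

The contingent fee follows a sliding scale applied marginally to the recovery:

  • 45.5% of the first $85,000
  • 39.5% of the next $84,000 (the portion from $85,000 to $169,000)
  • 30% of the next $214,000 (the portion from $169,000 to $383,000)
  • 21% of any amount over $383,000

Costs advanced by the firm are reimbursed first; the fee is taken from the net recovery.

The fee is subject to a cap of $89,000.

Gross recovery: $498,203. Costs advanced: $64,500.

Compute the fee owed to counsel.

Fee base (net of costs): $498,203 − $64,500 = $433,703
First $85,000 at 45.5% = $38,675.00
Next $84,000 at 39.5% = $33,180.00
Next $214,000 at 30% = $64,200.00
Remaining $50,703 at 21% = $10,647.63
Fee: $38,675.00 + $33,180.00 + $64,200.00 + $10,647.63 = $146,702.63
$146,702.63 exceeds the $89,000 cap, so the fee is capped at $89,000.00.

$89,000.00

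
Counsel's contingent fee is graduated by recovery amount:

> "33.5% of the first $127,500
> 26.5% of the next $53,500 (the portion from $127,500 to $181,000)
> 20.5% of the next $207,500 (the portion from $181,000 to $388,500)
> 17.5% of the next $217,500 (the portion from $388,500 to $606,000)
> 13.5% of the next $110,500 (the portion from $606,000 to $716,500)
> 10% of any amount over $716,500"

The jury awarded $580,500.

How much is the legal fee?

$133,027.50

First $127,500 at 33.5% = $42,712.50
Next $53,500 at 26.5% = $14,177.50
Next $207,500 at 20.5% = $42,537.50
Remaining $192,000 at 17.5% = $33,600.00
Fee: $42,712.50 + $14,177.50 + $42,537.50 + $33,600.00 = $133,027.50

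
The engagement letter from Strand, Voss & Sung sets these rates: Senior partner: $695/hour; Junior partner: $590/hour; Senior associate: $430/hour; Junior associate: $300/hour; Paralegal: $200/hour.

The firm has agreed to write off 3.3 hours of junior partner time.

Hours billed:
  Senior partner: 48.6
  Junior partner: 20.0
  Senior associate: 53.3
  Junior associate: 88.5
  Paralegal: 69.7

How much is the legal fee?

Senior partner: 48.6 × $695 = $33,777.00
Junior partner: 20.0 × $590 = $11,800.00
Senior associate: 53.3 × $430 = $22,919.00
Junior associate: 88.5 × $300 = $26,550.00
Paralegal: 69.7 × $200 = $13,940.00
Subtotal: $108,986.00
Write-off: 3.3 × $590 = $1,947.00
Total: $108,986.00 − $1,947.00 = $107,039.00

$107,039.00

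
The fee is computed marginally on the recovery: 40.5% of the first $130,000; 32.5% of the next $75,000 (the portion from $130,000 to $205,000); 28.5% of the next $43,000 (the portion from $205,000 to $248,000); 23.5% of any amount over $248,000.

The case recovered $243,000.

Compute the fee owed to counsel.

$87,855.00

First $130,000 at 40.5% = $52,650.00
Next $75,000 at 32.5% = $24,375.00
Remaining $38,000 at 28.5% = $10,830.00
Fee: $52,650.00 + $24,375.00 + $10,830.00 = $87,855.00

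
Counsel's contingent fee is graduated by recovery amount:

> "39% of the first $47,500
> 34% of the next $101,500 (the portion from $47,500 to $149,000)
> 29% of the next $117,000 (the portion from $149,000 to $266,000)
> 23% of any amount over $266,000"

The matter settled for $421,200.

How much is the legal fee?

First $47,500 at 39% = $18,525.00
Next $101,500 at 34% = $34,510.00
Next $117,000 at 29% = $33,930.00
Remaining $155,200 at 23% = $35,696.00
Fee: $18,525.00 + $34,510.00 + $33,930.00 + $35,696.00 = $122,661.00

$122,661.00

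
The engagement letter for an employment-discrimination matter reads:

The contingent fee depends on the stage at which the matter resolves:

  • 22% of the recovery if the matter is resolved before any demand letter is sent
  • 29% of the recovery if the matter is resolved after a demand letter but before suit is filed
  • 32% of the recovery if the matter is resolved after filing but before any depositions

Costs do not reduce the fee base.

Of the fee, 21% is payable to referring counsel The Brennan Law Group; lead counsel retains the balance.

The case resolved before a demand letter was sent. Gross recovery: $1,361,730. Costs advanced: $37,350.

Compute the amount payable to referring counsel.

Fee base is the gross recovery, $1,361,730; costs are reimbursed separately.
The matter resolved before a demand letter was sent, so the 22% rate applies.
$1,361,730 × 22% = $299,580.60
Referral share: 21% of $299,580.60 = $62,911.93; lead counsel retains $299,580.60 − $62,911.93 = $236,668.67.

$62,911.93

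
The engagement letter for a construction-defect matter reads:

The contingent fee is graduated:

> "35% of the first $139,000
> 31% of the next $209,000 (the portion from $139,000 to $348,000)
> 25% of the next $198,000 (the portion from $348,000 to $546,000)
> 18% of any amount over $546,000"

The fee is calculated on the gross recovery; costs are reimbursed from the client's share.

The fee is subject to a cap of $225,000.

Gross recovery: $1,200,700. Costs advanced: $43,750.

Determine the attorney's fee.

$225,000.00

Fee base is the gross recovery, $1,200,700; costs are reimbursed separately.
First $139,000 at 35% = $48,650.00
Next $209,000 at 31% = $64,790.00
Next $198,000 at 25% = $49,500.00
Remaining $654,700 at 18% = $117,846.00
Fee: $48,650.00 + $64,790.00 + $49,500.00 + $117,846.00 = $280,786.00
$280,786.00 exceeds the $225,000 cap, so the fee is capped at $225,000.00.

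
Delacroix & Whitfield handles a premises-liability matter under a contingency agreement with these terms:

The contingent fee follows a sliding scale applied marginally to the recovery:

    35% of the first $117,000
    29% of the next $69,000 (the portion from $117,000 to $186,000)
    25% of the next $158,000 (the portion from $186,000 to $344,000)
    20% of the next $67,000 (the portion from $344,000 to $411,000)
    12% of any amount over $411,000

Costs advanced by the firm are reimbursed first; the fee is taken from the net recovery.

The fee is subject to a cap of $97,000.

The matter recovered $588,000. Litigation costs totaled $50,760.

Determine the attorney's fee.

$97,000.00

Fee base (net of costs): $588,000 − $50,760 = $537,240
First $117,000 at 35% = $40,950.00
Next $69,000 at 29% = $20,010.00
Next $158,000 at 25% = $39,500.00
Next $67,000 at 20% = $13,400.00
Remaining $126,240 at 12% = $15,148.80
Fee: $40,950.00 + $20,010.00 + $39,500.00 + $13,400.00 + $15,148.80 = $129,008.80
$129,008.80 exceeds the $97,000 cap, so the fee is capped at $97,000.00.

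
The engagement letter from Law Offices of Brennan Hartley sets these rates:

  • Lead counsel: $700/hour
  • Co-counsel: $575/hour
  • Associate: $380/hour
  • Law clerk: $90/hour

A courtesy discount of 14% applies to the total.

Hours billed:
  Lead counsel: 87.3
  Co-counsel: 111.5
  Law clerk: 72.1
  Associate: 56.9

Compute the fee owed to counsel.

Lead counsel: 87.3 × $700 = $61,110.00
Co-counsel: 111.5 × $575 = $64,112.50
Associate: 56.9 × $380 = $21,622.00
Law clerk: 72.1 × $90 = $6,489.00
Subtotal: $153,333.50
Less 14% discount: −$21,466.69
Total: $153,333.50 − $21,466.69 = $131,866.81

$131,866.81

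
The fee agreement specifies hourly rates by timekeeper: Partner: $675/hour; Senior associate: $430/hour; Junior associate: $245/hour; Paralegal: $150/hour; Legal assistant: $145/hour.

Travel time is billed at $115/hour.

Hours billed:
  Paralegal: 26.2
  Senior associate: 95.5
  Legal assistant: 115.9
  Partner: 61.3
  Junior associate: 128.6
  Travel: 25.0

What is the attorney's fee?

$137,560.00

Partner: 61.3 × $675 = $41,377.50
Senior associate: 95.5 × $430 = $41,065.00
Junior associate: 128.6 × $245 = $31,507.00
Paralegal: 26.2 × $150 = $3,930.00
Legal assistant: 115.9 × $145 = $16,805.50
Subtotal: $41,377.50 + $41,065.00 + $31,507.00 + $3,930.00 + $16,805.50 = $134,685.00
Travel: 25.0 × $115 = $2,875.00
Total: $134,685.00 + $2,875.00 = $137,560.00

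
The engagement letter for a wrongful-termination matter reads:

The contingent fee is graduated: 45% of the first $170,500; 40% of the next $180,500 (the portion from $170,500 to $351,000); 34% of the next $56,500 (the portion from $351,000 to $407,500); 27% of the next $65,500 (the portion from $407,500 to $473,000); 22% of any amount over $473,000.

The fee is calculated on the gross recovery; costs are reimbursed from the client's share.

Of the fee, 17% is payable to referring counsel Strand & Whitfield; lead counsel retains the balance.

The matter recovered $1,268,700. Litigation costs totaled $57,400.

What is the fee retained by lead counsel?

$299,525.42

Fee base is the gross recovery, $1,268,700; costs are reimbursed separately.
First $170,500 at 45% = $76,725.00
Next $180,500 at 40% = $72,200.00
Next $56,500 at 34% = $19,210.00
Next $65,500 at 27% = $17,685.00
Remaining $795,700 at 22% = $175,054.00
Fee: $76,725.00 + $72,200.00 + $19,210.00 + $17,685.00 + $175,054.00 = $360,874.00
Referral share: 17% of $360,874.00 = $61,348.58; lead counsel retains $360,874.00 − $61,348.58 = $299,525.42.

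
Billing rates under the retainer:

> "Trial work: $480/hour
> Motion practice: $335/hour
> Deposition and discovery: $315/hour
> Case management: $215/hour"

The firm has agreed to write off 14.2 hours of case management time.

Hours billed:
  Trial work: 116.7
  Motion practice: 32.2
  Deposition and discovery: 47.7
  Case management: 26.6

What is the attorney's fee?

Trial work: 116.7 × $480 = $56,016.00
Motion practice: 32.2 × $335 = $10,787.00
Deposition and discovery: 47.7 × $315 = $15,025.50
Case management: 26.6 × $215 = $5,719.00
Subtotal: $87,547.50
Write-off: 14.2 × $215 = $3,053.00
Total: $87,547.50 − $3,053.00 = $84,494.50

$84,494.50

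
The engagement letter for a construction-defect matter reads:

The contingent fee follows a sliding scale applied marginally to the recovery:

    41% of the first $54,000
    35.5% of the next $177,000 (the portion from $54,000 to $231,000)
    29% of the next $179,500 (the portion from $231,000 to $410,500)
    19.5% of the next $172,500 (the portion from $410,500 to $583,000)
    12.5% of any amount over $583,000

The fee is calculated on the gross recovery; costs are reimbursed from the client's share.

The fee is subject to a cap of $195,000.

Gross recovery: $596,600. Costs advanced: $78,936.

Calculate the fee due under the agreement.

$172,367.50

Fee base is the gross recovery, $596,600; costs are reimbursed separately.
First $54,000 at 41% = $22,140.00
Next $177,000 at 35.5% = $62,835.00
Next $179,500 at 29% = $52,055.00
Next $172,500 at 19.5% = $33,637.50
Remaining $13,600 at 12.5% = $1,700.00
Fee: $22,140.00 + $62,835.00 + $52,055.00 + $33,637.50 + $1,700.00 = $172,367.50
$172,367.50 is under the $195,000 cap.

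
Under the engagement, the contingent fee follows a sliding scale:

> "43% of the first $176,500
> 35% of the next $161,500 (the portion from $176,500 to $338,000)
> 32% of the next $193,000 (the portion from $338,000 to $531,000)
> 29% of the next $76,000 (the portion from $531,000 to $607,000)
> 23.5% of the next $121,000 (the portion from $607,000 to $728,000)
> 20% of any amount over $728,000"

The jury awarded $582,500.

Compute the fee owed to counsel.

First $176,500 at 43% = $75,895.00
Next $161,500 at 35% = $56,525.00
Next $193,000 at 32% = $61,760.00
Remaining $51,500 at 29% = $14,935.00
Fee: $75,895.00 + $56,525.00 + $61,760.00 + $14,935.00 = $209,115.00

$209,115.00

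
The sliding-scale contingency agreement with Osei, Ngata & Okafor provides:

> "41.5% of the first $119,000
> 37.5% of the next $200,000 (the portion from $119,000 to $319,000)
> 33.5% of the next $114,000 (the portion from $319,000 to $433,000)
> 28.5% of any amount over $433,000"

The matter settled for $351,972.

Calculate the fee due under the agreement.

First $119,000 at 41.5% = $49,385.00
Next $200,000 at 37.5% = $75,000.00
Remaining $32,972 at 33.5% = $11,045.62
Fee: $49,385.00 + $75,000.00 + $11,045.62 = $135,430.62

$135,430.62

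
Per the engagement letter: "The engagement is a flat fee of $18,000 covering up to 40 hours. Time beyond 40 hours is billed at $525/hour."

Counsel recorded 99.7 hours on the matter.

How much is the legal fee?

$49,342.50

Flat fee: $18,000.00
Excess hours: 99.7 − 40 = 59.7
Overrun: 59.7 × $525 = $31,342.50
Total: $18,000.00 + $31,342.50 = $49,342.50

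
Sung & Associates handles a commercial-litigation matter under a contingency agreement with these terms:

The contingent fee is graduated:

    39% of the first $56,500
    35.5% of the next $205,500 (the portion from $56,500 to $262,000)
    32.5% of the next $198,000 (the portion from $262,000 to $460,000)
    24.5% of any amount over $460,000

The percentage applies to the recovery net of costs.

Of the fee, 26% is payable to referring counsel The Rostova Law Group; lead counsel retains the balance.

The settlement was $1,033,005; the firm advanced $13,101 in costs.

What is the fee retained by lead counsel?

Fee base (net of costs): $1,033,005 − $13,101 = $1,019,904
First $56,500 at 39% = $22,035.00
Next $205,500 at 35.5% = $72,952.50
Next $198,000 at 32.5% = $64,350.00
Remaining $559,904 at 24.5% = $137,176.48
Fee: $22,035.00 + $72,952.50 + $64,350.00 + $137,176.48 = $296,513.98
Referral share: 26% of $296,513.98 = $77,093.63; lead counsel retains $296,513.98 − $77,093.63 = $219,420.35.

$219,420.35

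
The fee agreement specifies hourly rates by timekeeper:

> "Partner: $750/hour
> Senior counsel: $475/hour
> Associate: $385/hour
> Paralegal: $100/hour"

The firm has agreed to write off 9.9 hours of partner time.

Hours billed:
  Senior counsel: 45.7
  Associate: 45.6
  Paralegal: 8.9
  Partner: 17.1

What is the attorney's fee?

Partner: 17.1 × $750 = $12,825.00
Senior counsel: 45.7 × $475 = $21,707.50
Associate: 45.6 × $385 = $17,556.00
Paralegal: 8.9 × $100 = $890.00
Subtotal: $52,978.50
Write-off: 9.9 × $750 = $7,425.00
Total: $52,978.50 − $7,425.00 = $45,553.50

$45,553.50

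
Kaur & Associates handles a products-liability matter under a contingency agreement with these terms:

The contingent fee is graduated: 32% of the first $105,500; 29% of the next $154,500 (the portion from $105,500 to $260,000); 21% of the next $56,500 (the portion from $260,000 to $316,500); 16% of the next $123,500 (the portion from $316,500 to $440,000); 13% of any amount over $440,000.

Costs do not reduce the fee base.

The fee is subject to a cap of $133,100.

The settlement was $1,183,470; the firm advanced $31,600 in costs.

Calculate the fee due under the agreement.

Fee base is the gross recovery, $1,183,470; costs are reimbursed separately.
First $105,500 at 32% = $33,760.00
Next $154,500 at 29% = $44,805.00
Next $56,500 at 21% = $11,865.00
Next $123,500 at 16% = $19,760.00
Remaining $743,470 at 13% = $96,651.10
Fee: $33,760.00 + $44,805.00 + $11,865.00 + $19,760.00 + $96,651.10 = $206,841.10
$206,841.10 exceeds the $133,100 cap, so the fee is capped at $133,100.00.

$133,100.00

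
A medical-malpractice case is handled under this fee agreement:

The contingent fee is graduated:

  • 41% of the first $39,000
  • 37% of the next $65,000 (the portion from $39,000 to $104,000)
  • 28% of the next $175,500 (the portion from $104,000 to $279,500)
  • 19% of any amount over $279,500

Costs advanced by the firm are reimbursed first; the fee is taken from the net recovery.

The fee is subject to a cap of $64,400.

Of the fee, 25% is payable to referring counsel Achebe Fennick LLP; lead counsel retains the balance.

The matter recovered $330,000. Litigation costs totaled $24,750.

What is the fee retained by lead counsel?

$48,300.00

Fee base (net of costs): $330,000 − $24,750 = $305,250
First $39,000 at 41% = $15,990.00
Next $65,000 at 37% = $24,050.00
Next $175,500 at 28% = $49,140.00
Remaining $25,750 at 19% = $4,892.50
Fee: $15,990.00 + $24,050.00 + $49,140.00 + $4,892.50 = $94,072.50
$94,072.50 exceeds the $64,400 cap, so the fee is capped at $64,400.00.
Referral share: 25% of $64,400.00 = $16,100.00; lead counsel retains $64,400.00 − $16,100.00 = $48,300.00.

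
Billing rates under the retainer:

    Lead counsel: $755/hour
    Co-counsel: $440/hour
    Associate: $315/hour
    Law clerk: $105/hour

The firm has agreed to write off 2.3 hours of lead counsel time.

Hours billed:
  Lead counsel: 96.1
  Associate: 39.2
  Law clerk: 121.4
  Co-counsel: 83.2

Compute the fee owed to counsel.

$132,522.00

Lead counsel: 96.1 × $755 = $72,555.50
Co-counsel: 83.2 × $440 = $36,608.00
Associate: 39.2 × $315 = $12,348.00
Law clerk: 121.4 × $105 = $12,747.00
Subtotal: $134,258.50
Write-off: 2.3 × $755 = $1,736.50
Total: $134,258.50 − $1,736.50 = $132,522.00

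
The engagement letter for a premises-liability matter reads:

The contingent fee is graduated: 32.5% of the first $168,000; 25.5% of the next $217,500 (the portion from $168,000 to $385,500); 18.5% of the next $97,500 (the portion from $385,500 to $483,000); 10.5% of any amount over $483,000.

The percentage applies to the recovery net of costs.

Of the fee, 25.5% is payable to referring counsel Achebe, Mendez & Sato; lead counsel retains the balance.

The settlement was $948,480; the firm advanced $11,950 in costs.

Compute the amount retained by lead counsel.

Fee base (net of costs): $948,480 − $11,950 = $936,530
First $168,000 at 32.5% = $54,600.00
Next $217,500 at 25.5% = $55,462.50
Next $97,500 at 18.5% = $18,037.50
Remaining $453,530 at 10.5% = $47,620.65
Fee: $54,600.00 + $55,462.50 + $18,037.50 + $47,620.65 = $175,720.65
Referral share: 25.5% of $175,720.65 = $44,808.77; lead counsel retains $175,720.65 − $44,808.77 = $130,911.88.

$130,911.88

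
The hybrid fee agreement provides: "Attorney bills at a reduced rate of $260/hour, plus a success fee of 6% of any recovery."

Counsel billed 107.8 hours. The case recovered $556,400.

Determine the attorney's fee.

Hourly: 107.8 × $260 = $28,028.00
Success fee: 6% of $556,400 = $33,384.00
Total: $28,028.00 + $33,384.00 = $61,412.00

$61,412.00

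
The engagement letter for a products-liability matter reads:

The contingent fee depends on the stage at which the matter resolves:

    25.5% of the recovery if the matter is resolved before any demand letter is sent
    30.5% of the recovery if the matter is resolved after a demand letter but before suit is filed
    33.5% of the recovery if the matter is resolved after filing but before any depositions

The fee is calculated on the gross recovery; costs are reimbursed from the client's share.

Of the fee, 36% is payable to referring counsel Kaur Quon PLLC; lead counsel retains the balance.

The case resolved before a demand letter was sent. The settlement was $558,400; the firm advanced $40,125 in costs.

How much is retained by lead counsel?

$91,130.88

Fee base is the gross recovery, $558,400; costs are reimbursed separately.
The matter resolved before a demand letter was sent, so the 25.5% rate applies.
$558,400 × 25.5% = $142,392.00
Referral share: 36% of $142,392.00 = $51,261.12; lead counsel retains $142,392.00 − $51,261.12 = $91,130.88.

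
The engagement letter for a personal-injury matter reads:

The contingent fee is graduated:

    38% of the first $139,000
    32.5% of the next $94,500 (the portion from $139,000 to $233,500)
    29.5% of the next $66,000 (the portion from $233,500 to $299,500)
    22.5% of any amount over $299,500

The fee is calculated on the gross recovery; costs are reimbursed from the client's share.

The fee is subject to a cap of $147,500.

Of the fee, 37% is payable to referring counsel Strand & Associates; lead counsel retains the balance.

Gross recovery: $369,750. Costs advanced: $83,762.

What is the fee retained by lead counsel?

$74,849.51

Fee base is the gross recovery, $369,750; costs are reimbursed separately.
First $139,000 at 38% = $52,820.00
Next $94,500 at 32.5% = $30,712.50
Next $66,000 at 29.5% = $19,470.00
Remaining $70,250 at 22.5% = $15,806.25
Fee: $52,820.00 + $30,712.50 + $19,470.00 + $15,806.25 = $118,808.75
$118,808.75 is under the $147,500 cap.
Referral share: 37% of $118,808.75 = $43,959.24; lead counsel retains $118,808.75 − $43,959.24 = $74,849.51.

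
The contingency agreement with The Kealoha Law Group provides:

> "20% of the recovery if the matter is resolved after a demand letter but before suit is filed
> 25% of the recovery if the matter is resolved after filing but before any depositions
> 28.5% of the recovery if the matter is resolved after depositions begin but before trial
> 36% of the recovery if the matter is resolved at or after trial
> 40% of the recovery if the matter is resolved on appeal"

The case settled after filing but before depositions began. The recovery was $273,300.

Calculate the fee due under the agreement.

The matter settled after filing but before depositions began, so the 25% rate applies.
$273,300 × 25% = $68,325.00

$68,325.00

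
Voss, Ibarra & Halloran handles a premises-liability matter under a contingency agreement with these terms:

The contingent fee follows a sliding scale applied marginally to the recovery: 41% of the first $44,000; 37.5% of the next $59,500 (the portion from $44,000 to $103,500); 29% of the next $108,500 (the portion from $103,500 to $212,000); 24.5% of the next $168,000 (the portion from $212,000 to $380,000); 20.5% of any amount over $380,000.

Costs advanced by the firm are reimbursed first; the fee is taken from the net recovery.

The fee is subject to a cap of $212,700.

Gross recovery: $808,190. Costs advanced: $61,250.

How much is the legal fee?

Fee base (net of costs): $808,190 − $61,250 = $746,940
First $44,000 at 41% = $18,040.00
Next $59,500 at 37.5% = $22,312.50
Next $108,500 at 29% = $31,465.00
Next $168,000 at 24.5% = $41,160.00
Remaining $366,940 at 20.5% = $75,222.70
Fee: $18,040.00 + $22,312.50 + $31,465.00 + $41,160.00 + $75,222.70 = $188,200.20
$188,200.20 is under the $212,700 cap.

$188,200.20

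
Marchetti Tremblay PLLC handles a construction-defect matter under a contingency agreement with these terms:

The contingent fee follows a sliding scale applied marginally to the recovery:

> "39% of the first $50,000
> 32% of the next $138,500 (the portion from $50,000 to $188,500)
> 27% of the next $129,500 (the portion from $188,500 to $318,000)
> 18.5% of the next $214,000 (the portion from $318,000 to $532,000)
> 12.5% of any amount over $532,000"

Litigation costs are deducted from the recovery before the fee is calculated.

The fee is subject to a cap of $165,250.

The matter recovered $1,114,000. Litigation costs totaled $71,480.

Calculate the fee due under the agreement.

Fee base (net of costs): $1,114,000 − $71,480 = $1,042,520
First $50,000 at 39% = $19,500.00
Next $138,500 at 32% = $44,320.00
Next $129,500 at 27% = $34,965.00
Next $214,000 at 18.5% = $39,590.00
Remaining $510,520 at 12.5% = $63,815.00
Fee: $19,500.00 + $44,320.00 + $34,965.00 + $39,590.00 + $63,815.00 = $202,190.00
$202,190.00 exceeds the $165,250 cap, so the fee is capped at $165,250.00.

$165,250.00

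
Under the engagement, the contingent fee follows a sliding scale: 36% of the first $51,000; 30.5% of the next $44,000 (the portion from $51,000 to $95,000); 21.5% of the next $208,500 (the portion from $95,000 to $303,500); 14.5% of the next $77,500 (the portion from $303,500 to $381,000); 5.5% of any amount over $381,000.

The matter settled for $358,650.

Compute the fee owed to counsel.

First $51,000 at 36% = $18,360.00
Next $44,000 at 30.5% = $13,420.00
Next $208,500 at 21.5% = $44,827.50
Remaining $55,150 at 14.5% = $7,996.75
Fee: $18,360.00 + $13,420.00 + $44,827.50 + $7,996.75 = $84,604.25

$84,604.25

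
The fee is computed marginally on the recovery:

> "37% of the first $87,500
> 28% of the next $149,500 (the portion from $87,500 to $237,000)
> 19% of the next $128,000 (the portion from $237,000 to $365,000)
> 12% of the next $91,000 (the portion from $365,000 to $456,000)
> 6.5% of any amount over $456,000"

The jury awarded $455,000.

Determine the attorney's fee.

First $87,500 at 37% = $32,375.00
Next $149,500 at 28% = $41,860.00
Next $128,000 at 19% = $24,320.00
Remaining $90,000 at 12% = $10,800.00
Fee: $32,375.00 + $41,860.00 + $24,320.00 + $10,800.00 = $109,355.00

$109,355.00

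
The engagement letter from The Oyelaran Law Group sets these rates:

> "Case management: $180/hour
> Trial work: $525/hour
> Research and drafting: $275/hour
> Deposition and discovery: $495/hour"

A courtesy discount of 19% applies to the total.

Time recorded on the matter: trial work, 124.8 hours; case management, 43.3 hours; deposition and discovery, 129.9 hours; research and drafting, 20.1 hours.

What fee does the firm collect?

Case management: 43.3 × $180 = $7,794.00
Trial work: 124.8 × $525 = $65,520.00
Research and drafting: 20.1 × $275 = $5,527.50
Deposition and discovery: 129.9 × $495 = $64,300.50
Subtotal: $143,142.00
Less 19% discount: −$27,196.98
Total: $143,142.00 − $27,196.98 = $115,945.02

$115,945.02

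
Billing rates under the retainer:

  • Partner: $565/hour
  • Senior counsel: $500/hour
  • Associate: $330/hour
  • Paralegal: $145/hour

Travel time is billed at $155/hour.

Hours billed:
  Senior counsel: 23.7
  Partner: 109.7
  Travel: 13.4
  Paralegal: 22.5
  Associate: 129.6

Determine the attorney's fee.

$121,938.00

Partner: 109.7 × $565 = $61,980.50
Senior counsel: 23.7 × $500 = $11,850.00
Associate: 129.6 × $330 = $42,768.00
Paralegal: 22.5 × $145 = $3,262.50
Subtotal: $61,980.50 + $11,850.00 + $42,768.00 + $3,262.50 = $119,861.00
Travel: 13.4 × $155 = $2,077.00
Total: $119,861.00 + $2,077.00 = $121,938.00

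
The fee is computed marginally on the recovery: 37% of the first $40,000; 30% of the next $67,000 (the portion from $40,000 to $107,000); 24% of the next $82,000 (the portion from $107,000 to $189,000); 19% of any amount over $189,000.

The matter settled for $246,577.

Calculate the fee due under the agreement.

$65,519.63

First $40,000 at 37% = $14,800.00
Next $67,000 at 30% = $20,100.00
Next $82,000 at 24% = $19,680.00
Remaining $57,577 at 19% = $10,939.63
Fee: $14,800.00 + $20,100.00 + $19,680.00 + $10,939.63 = $65,519.63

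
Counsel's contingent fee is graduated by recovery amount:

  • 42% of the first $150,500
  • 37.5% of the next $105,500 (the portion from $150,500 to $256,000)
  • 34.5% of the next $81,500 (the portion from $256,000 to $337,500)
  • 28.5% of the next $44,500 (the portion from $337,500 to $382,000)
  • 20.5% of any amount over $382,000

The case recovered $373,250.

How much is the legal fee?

First $150,500 at 42% = $63,210.00
Next $105,500 at 37.5% = $39,562.50
Next $81,500 at 34.5% = $28,117.50
Remaining $35,750 at 28.5% = $10,188.75
Fee: $63,210.00 + $39,562.50 + $28,117.50 + $10,188.75 = $141,078.75

$141,078.75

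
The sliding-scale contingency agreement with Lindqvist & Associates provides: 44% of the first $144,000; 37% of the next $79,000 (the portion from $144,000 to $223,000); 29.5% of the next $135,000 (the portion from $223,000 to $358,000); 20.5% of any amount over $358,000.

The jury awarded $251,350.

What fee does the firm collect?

$100,953.25

First $144,000 at 44% = $63,360.00
Next $79,000 at 37% = $29,230.00
Remaining $28,350 at 29.5% = $8,363.25
Fee: $63,360.00 + $29,230.00 + $8,363.25 = $100,953.25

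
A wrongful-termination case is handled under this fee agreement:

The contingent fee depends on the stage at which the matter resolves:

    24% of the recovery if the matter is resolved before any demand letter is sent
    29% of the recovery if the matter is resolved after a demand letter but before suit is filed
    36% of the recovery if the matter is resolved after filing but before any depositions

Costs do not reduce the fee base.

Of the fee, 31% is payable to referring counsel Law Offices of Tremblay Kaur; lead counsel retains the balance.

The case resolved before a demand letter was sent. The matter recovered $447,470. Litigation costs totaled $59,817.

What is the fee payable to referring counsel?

$33,291.77

Fee base is the gross recovery, $447,470; costs are reimbursed separately.
The matter resolved before a demand letter was sent, so the 24% rate applies.
$447,470 × 24% = $107,392.80
Referral share: 31% of $107,392.80 = $33,291.77; lead counsel retains $107,392.80 − $33,291.77 = $74,101.03.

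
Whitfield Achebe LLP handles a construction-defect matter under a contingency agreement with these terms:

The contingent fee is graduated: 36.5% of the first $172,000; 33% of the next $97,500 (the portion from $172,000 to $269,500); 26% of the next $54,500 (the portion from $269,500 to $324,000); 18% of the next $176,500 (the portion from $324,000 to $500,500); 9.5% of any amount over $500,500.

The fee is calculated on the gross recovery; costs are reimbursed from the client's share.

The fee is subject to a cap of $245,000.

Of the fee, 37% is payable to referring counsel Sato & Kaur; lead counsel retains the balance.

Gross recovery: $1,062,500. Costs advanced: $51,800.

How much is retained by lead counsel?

$122,399.55

Fee base is the gross recovery, $1,062,500; costs are reimbursed separately.
First $172,000 at 36.5% = $62,780.00
Next $97,500 at 33% = $32,175.00
Next $54,500 at 26% = $14,170.00
Next $176,500 at 18% = $31,770.00
Remaining $562,000 at 9.5% = $53,390.00
Fee: $62,780.00 + $32,175.00 + $14,170.00 + $31,770.00 + $53,390.00 = $194,285.00
$194,285.00 is under the $245,000 cap.
Referral share: 37% of $194,285.00 = $71,885.45; lead counsel retains $194,285.00 − $71,885.45 = $122,399.55.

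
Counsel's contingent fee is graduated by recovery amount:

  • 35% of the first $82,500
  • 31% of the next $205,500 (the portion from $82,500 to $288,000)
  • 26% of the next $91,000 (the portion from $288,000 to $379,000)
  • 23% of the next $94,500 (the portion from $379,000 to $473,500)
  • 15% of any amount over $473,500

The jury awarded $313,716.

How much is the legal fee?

First $82,500 at 35% = $28,875.00
Next $205,500 at 31% = $63,705.00
Remaining $25,716 at 26% = $6,686.16
Fee: $28,875.00 + $63,705.00 + $6,686.16 = $99,266.16

$99,266.16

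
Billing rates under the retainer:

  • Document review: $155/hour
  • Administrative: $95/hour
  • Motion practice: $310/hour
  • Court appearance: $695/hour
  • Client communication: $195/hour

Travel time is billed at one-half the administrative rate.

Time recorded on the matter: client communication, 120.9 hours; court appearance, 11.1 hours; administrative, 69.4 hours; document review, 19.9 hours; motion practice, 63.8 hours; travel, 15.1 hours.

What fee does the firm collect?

$61,462.75

Document review: 19.9 × $155 = $3,084.50
Administrative: 69.4 × $95 = $6,593.00
Motion practice: 63.8 × $310 = $19,778.00
Court appearance: 11.1 × $695 = $7,714.50
Client communication: 120.9 × $195 = $23,575.50
Subtotal: $3,084.50 + $6,593.00 + $19,778.00 + $7,714.50 + $23,575.50 = $60,745.50
Travel: 15.1 × ($95 ÷ 2) = 15.1 × $47.50 = $717.25
Total: $60,745.50 + $717.25 = $61,462.75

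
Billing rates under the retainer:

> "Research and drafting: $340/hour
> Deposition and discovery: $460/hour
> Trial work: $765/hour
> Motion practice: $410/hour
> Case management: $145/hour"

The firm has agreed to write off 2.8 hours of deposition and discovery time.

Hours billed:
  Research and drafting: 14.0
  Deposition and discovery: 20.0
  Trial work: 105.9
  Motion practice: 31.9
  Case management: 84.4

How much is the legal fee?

Research and drafting: 14.0 × $340 = $4,760.00
Deposition and discovery: 20.0 × $460 = $9,200.00
Trial work: 105.9 × $765 = $81,013.50
Motion practice: 31.9 × $410 = $13,079.00
Case management: 84.4 × $145 = $12,238.00
Subtotal: $120,290.50
Write-off: 2.8 × $460 = $1,288.00
Total: $120,290.50 − $1,288.00 = $119,002.50

$119,002.50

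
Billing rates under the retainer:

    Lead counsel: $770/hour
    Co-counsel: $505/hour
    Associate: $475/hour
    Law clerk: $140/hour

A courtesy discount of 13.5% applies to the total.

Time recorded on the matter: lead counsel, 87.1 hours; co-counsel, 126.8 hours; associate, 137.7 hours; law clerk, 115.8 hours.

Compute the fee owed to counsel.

$184,003.23

Lead counsel: 87.1 × $770 = $67,067.00
Co-counsel: 126.8 × $505 = $64,034.00
Associate: 137.7 × $475 = $65,407.50
Law clerk: 115.8 × $140 = $16,212.00
Subtotal: $212,720.50
Less 13.5% discount: −$28,717.27
Total: $212,720.50 − $28,717.27 = $184,003.23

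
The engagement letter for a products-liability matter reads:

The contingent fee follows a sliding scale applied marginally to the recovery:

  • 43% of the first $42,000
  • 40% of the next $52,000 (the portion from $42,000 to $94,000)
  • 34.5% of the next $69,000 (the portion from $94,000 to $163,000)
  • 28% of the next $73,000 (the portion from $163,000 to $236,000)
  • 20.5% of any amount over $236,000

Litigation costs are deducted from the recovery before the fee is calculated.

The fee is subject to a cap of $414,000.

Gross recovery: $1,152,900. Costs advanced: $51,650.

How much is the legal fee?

Fee base (net of costs): $1,152,900 − $51,650 = $1,101,250
First $42,000 at 43% = $18,060.00
Next $52,000 at 40% = $20,800.00
Next $69,000 at 34.5% = $23,805.00
Next $73,000 at 28% = $20,440.00
Remaining $865,250 at 20.5% = $177,376.25
Fee: $18,060.00 + $20,800.00 + $23,805.00 + $20,440.00 + $177,376.25 = $260,481.25
$260,481.25 is under the $414,000 cap.

$260,481.25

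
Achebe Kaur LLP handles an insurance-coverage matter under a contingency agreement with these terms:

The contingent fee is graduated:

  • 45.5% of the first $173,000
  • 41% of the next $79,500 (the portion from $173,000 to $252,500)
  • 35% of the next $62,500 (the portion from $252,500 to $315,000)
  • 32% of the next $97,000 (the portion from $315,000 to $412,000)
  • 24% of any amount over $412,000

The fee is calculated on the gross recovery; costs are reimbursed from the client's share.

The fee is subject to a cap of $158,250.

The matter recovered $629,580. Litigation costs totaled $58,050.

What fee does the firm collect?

$158,250.00

Fee base is the gross recovery, $629,580; costs are reimbursed separately.
First $173,000 at 45.5% = $78,715.00
Next $79,500 at 41% = $32,595.00
Next $62,500 at 35% = $21,875.00
Next $97,000 at 32% = $31,040.00
Remaining $217,580 at 24% = $52,219.20
Fee: $78,715.00 + $32,595.00 + $21,875.00 + $31,040.00 + $52,219.20 = $216,444.20
$216,444.20 exceeds the $158,250 cap, so the fee is capped at $158,250.00.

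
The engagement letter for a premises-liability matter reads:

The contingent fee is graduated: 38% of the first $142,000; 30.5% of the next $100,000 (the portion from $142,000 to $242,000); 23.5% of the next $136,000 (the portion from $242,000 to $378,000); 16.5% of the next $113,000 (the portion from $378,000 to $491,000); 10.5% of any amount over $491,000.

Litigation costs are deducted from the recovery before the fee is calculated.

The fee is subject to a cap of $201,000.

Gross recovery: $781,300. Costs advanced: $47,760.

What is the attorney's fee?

$160,531.70

Fee base (net of costs): $781,300 − $47,760 = $733,540
First $142,000 at 38% = $53,960.00
Next $100,000 at 30.5% = $30,500.00
Next $136,000 at 23.5% = $31,960.00
Next $113,000 at 16.5% = $18,645.00
Remaining $242,540 at 10.5% = $25,466.70
Fee: $53,960.00 + $30,500.00 + $31,960.00 + $18,645.00 + $25,466.70 = $160,531.70
$160,531.70 is under the $201,000 cap.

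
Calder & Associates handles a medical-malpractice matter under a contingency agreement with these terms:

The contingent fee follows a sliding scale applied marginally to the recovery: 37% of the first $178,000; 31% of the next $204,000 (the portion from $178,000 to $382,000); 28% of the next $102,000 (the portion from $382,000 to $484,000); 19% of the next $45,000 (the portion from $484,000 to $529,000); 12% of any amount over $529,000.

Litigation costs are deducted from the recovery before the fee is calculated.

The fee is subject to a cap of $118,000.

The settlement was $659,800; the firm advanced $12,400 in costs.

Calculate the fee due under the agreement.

Fee base (net of costs): $659,800 − $12,400 = $647,400
First $178,000 at 37% = $65,860.00
Next $204,000 at 31% = $63,240.00
Next $102,000 at 28% = $28,560.00
Next $45,000 at 19% = $8,550.00
Remaining $118,400 at 12% = $14,208.00
Fee: $65,860.00 + $63,240.00 + $28,560.00 + $8,550.00 + $14,208.00 = $180,418.00
$180,418.00 exceeds the $118,000 cap, so the fee is capped at $118,000.00.

$118,000.00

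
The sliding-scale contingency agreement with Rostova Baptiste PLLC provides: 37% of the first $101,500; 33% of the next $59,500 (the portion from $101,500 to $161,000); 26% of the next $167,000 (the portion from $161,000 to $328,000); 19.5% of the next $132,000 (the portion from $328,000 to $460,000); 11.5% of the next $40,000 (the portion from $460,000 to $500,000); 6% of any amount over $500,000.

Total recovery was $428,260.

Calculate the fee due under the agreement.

First $101,500 at 37% = $37,555.00
Next $59,500 at 33% = $19,635.00
Next $167,000 at 26% = $43,420.00
Remaining $100,260 at 19.5% = $19,550.70
Fee: $37,555.00 + $19,635.00 + $43,420.00 + $19,550.70 = $120,160.70

$120,160.70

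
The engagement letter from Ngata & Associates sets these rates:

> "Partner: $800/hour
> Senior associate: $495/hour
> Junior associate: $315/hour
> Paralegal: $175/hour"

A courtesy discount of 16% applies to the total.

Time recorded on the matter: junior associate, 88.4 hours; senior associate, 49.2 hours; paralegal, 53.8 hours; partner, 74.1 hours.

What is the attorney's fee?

$101,551.80

Partner: 74.1 × $800 = $59,280.00
Senior associate: 49.2 × $495 = $24,354.00
Junior associate: 88.4 × $315 = $27,846.00
Paralegal: 53.8 × $175 = $9,415.00
Subtotal: $120,895.00
Less 16% discount: −$19,343.20
Total: $120,895.00 − $19,343.20 = $101,551.80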